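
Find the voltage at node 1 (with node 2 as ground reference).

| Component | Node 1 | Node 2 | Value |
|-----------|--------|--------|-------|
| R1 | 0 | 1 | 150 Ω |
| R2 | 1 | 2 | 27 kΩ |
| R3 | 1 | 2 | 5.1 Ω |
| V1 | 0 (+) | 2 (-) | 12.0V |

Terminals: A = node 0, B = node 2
Nodal analysis, taking node 2 as the 0 V reference.
Source V1 fixes V_0 = 12 V.
KCL at each unknown node (sum of currents leaving = 0; resistances in Ω):
  Node 1: (V_1 - 12)/150 + (V_1 - 0)/27000 + (V_1 - 0)/5.1 = 0
Collecting terms: 0.2028 × V_1 = 0.08  =>  V_1 = 0.3945 V
The requested potential is V_1 = 0.3945 V.

Final answer: V_1 = 0.3945 V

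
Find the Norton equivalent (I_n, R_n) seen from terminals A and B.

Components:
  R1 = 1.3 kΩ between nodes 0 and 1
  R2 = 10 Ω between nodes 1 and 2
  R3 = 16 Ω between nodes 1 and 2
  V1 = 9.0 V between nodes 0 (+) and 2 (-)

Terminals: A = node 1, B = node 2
Find the Thévenin equivalent first; then I_n = V_th/R_th and R_n = R_th.
Step 1 — V_th is the open-circuit voltage V_A - V_B (nothing connected across the terminals).
Nodal analysis, taking node 2 as the 0 V reference.
Source V1 fixes V_0 = 9 V.
KCL at each unknown node (sum of currents leaving = 0; resistances in Ω):
  Node 1: (V_1 - 9)/1300 + (V_1 - 0)/10 + (V_1 - 0)/16 = 0
Collecting terms: 0.1633 × V_1 = 0.006923  =>  V_1 = 0.0424 V
V_th = V_1 - V_2 = 0.0424 - 0 = 0.0424 V
Step 2 — R_th: zero the source — replace V1 by a short circuit (node 2 merges into node 0) — and find the resistance seen between A (node 1) and B (node 0).
Reduce the network between node 1 (A) and node 0 (B) by series/parallel combination:
  Rp1 = R1 ‖ R2 ‖ R3 (parallel, all between nodes 0 and 1) = 1/(1/1300 + 1/10 + 1/16) = 6.125 Ω
R_th = 6.125 Ω
I_n = V_th/R_th = 0.0424/6.125 = 0.006923 A, and R_n = R_th = 6.125 Ω

Final answer: I_n = 0.006923 A, R_n = 6.125 Ω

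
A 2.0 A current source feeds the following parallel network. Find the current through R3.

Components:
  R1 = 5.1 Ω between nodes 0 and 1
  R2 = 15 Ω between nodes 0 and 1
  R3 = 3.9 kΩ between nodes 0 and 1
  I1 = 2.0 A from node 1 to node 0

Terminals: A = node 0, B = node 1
All resistors sit directly between nodes 0 and 1, so they are in parallel and share one voltage V; the full source current 2 A splits among them.
1/R_par = 1/5.1 + 1/15 + 1/3900 = 0.263 S  =>  R_par = 3.802 Ω
V = I × R_par = 2 × 3.802 = 7.605 V
I_R3 = V/R3 = 7.605/3900 = 0.00195 A

Final answer: 0.00195 A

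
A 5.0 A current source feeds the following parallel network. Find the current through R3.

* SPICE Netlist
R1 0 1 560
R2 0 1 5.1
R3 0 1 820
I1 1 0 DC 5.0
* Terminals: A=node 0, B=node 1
All resistors sit directly between nodes 0 and 1, so they are in parallel and share one voltage V; the full source current 5 A splits among them.
1/R_par = 1/560 + 1/5.1 + 1/820 = 0.1991 S  =>  R_par = 5.023 Ω
V = I × R_par = 5 × 5.023 = 25.12 V
I_R3 = V/R3 = 25.12/820 = 0.03063 A

Final answer: 0.03063 A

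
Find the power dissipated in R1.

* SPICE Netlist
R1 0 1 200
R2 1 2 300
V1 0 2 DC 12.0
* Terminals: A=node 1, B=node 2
Nodal analysis, taking node 2 as the 0 V reference.
Source V1 fixes V_0 = 12 V.
KCL at each unknown node (sum of currents leaving = 0; resistances in Ω):
  Node 1: (V_1 - 12)/200 + (V_1 - 0)/300 = 0
Collecting terms: 0.008333 × V_1 = 0.06  =>  V_1 = 7.2 V
I_R1 = (V_0 - V_1)/R1 = (12 - 7.2)/200 = 0.024 A
P_R1 = I_R1² × R1 = (0.024)² × 200 = 0.1152 W

Final answer: 0.1152 W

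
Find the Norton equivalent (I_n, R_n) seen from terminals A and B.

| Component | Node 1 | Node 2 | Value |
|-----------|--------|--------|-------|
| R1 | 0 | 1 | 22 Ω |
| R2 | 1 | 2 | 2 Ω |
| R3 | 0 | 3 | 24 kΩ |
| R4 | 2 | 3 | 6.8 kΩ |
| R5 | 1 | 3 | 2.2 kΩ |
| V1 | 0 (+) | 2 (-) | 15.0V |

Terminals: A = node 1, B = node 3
Find the Thévenin equivalent first; then I_n = V_th/R_th and R_n = R_th.
Step 1 — V_th is the open-circuit voltage V_A - V_B (nothing connected across the terminals).
Nodal analysis, taking node 2 as the 0 V reference.
Source V1 fixes V_0 = 15 V.
KCL at each unknown node (sum of currents leaving = 0; resistances in Ω):
  Node 1: (V_1 - 15)/22 + (V_1 - 0)/2 + (V_1 - V_3)/2200 = 0
  Node 3: (V_3 - 15)/24000 + (V_3 - 0)/6800 + (V_3 - V_1)/2200 = 0
Collecting terms (coefficients in siemens):
  0.5459·V_1 - 0.0004545·V_3 = 0.6818
  0.0006433·V_3 - 0.0004545·V_1 = 0.000625
Determinant D = (0.5459)(0.0006433) - (-0.0004545)(-0.0004545) = 0.000351
V_1 = [(0.6818)(0.0006433) - (-0.0004545)(0.000625)]/D = 1.251 V
V_3 = [(0.5459)(0.000625) - (0.6818)(-0.0004545)]/D = 1.855 V
V_th = V_1 - V_3 = 1.251 - 1.855 = -0.6047 V
Step 2 — R_th: zero the source — replace V1 by a short circuit (node 2 merges into node 0) — and find the resistance seen between A (node 1) and B (node 3).
Reduce the network between node 1 (A) and node 3 (B) by series/parallel combination:
  Rp1 = R1 ‖ R2 (parallel, both between nodes 0 and 1) = 1/(1/22 + 1/2) = 1.833 Ω
  Rp2 = R3 ‖ R4 (parallel, both between nodes 0 and 3) = 1/(1/24000 + 1/6800) = 5299 Ω
  Rs1 = Rp1 + Rp2 (series, joined only at node 0) = 1.833 + 5299 = 5301 Ω
  Rp3 = R5 ‖ Rs1 (parallel, both between nodes 1 and 3) = 1/(1/2200 + 1/5301) = 1555 Ω
R_th = 1.555 kΩ
I_n = V_th/R_th = -0.6047/1555 = -0.000389 A, and R_n = R_th = 1.555 kΩ

Final answer: I_n = -0.000389 A, R_n = 1.555 kΩ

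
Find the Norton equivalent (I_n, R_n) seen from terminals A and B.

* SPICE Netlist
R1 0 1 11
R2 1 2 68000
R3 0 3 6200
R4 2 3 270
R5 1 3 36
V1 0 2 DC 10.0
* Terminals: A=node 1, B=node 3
Find the Thévenin equivalent first; then I_n = V_th/R_th and R_n = R_th.
Step 1 — V_th is the open-circuit voltage V_A - V_B (nothing connected across the terminals).
Nodal analysis, taking node 2 as the 0 V reference.
Source V1 fixes V_0 = 10 V.
KCL at each unknown node (sum of currents leaving = 0; resistances in Ω):
  Node 1: (V_1 - 10)/11 + (V_1 - 0)/68000 + (V_1 - V_3)/36 = 0
  Node 3: (V_3 - 10)/6200 + (V_3 - 0)/270 + (V_3 - V_1)/36 = 0
Collecting terms (coefficients in siemens):
  0.1187·V_1 - 0.02778·V_3 = 0.9091
  0.03164·V_3 - 0.02778·V_1 = 0.001613
Determinant D = (0.1187)(0.03164) - (-0.02778)(-0.02778) = 0.002984
V_1 = [(0.9091)(0.03164) - (-0.02778)(0.001613)]/D = 9.654 V
V_3 = [(0.1187)(0.001613) - (0.9091)(-0.02778)]/D = 8.526 V
V_th = V_1 - V_3 = 9.654 - 8.526 = 1.128 V
Step 2 — R_th: zero the source — replace V1 by a short circuit (node 2 merges into node 0) — and find the resistance seen between A (node 1) and B (node 3).
Reduce the network between node 1 (A) and node 3 (B) by series/parallel combination:
  Rp1 = R1 ‖ R2 (parallel, both between nodes 0 and 1) = 1/(1/11 + 1/68000) = 11 Ω
  Rp2 = R3 ‖ R4 (parallel, both between nodes 0 and 3) = 1/(1/6200 + 1/270) = 258.7 Ω
  Rs1 = Rp1 + Rp2 (series, joined only at node 0) = 11 + 258.7 = 269.7 Ω
  Rp3 = R5 ‖ Rs1 (parallel, both between nodes 1 and 3) = 1/(1/36 + 1/269.7) = 31.76 Ω
R_th = 31.76 Ω
I_n = V_th/R_th = 1.128/31.76 = 0.03552 A, and R_n = R_th = 31.76 Ω

Final answer: I_n = 0.03552 A, R_n = 31.76 Ω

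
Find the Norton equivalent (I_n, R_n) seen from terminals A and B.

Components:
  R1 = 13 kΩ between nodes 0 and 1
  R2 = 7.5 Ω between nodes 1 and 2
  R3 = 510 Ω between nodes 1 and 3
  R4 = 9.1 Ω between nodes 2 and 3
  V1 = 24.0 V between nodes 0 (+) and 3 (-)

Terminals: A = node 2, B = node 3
Find the Thévenin equivalent first; then I_n = V_th/R_th and R_n = R_th.
Step 1 — V_th is the open-circuit voltage V_A - V_B (nothing connected across the terminals).
Nodal analysis, taking node 3 as the 0 V reference.
Source V1 fixes V_0 = 24 V.
KCL at each unknown node (sum of currents leaving = 0; resistances in Ω):
  Node 1: (V_1 - 24)/13000 + (V_1 - V_2)/7.5 + (V_1 - 0)/510 = 0
  Node 2: (V_2 - V_1)/7.5 + (V_2 - 0)/9.1 = 0
Collecting terms (coefficients in siemens):
  0.1354·V_1 - 0.1333·V_2 = 0.001846
  0.2432·V_2 - 0.1333·V_1 = 0
Determinant D = (0.1354)(0.2432) - (-0.1333)(-0.1333) = 0.01515
V_1 = [(0.001846)(0.2432) - (-0.1333)(0)]/D = 0.02964 V
V_2 = [(0.1354)(0) - (0.001846)(-0.1333)]/D = 0.01625 V
V_th = V_2 - V_3 = 0.01625 - 0 = 0.01625 V
Step 2 — R_th: zero the source — replace V1 by a short circuit (node 3 merges into node 0) — and find the resistance seen between A (node 2) and B (node 0).
Reduce the network between node 2 (A) and node 0 (B) by series/parallel combination:
  Rp1 = R1 ‖ R3 (parallel, both between nodes 0 and 1) = 1/(1/13000 + 1/510) = 490.7 Ω
  Rs1 = R2 + Rp1 (series, joined only at node 1) = 7.5 + 490.7 = 498.2 Ω
  Rp2 = R4 ‖ Rs1 (parallel, both between nodes 0 and 2) = 1/(1/9.1 + 1/498.2) = 8.937 Ω
R_th = 8.937 Ω
I_n = V_th/R_th = 0.01625/8.937 = 0.001818 A, and R_n = R_th = 8.937 Ω

Final answer: I_n = 0.001818 A, R_n = 8.937 Ω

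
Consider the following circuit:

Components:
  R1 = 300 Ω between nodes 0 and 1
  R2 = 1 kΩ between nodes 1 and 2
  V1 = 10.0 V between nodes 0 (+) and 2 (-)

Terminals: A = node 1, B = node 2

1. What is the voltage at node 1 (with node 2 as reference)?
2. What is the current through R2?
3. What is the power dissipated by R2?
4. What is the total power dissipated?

Nodal analysis, taking node 2 as the 0 V reference.
Source V1 fixes V_0 = 10 V.
KCL at each unknown node (sum of currents leaving = 0; resistances in Ω):
  Node 1: (V_1 - 10)/300 + (V_1 - 0)/1000 = 0
Collecting terms: 0.004333 × V_1 = 0.03333  =>  V_1 = 7.692 V
Part 1:
  Read off the nodal solution: V_1 = 7.692 V
Part 2:
  I_R2 = (V_1 - V_2)/R2 = (7.692 - 0)/1000 = 0.007692 A
  Magnitude: I_R2 = 0.007692 A
Part 3:
  I_R2 = (V_1 - V_2)/R2 = (7.692 - 0)/1000 = 0.007692 A
  P_R2 = I_R2² × R2 = (0.007692)² × 1000 = 0.05917 W
Part 4:
  Power in each resistor, P = (ΔV)²/R:
    P_R1 = (10 - 7.692)²/300 = 0.01775 W
    P_R2 = (7.692 - 0)²/1000 = 0.05917 W
  P_total = P_R1 + P_R2 = 0.07692 W

Final answers:
1. V_1 = 7.692 V
2. I_R2 = 0.007692 A
3. P_R2 = 0.05917 W
4. P_total = 0.07692 W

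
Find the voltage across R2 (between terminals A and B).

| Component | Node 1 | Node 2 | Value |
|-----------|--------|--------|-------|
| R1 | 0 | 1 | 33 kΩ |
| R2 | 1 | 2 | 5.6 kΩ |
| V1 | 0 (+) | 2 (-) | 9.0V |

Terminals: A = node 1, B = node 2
R1 and R2 are in series across V1 (node 0 → node 1 → node 2), and the output A–B is taken across R2, so this is a voltage divider.
Series current: I = V1/(R1 + R2) = 9/(33000 + 5600) = 9/38600 = 0.0002332 A
V_R2 = I × R2 = V1 × R2/(R1 + R2) = 9 × 5600/38600 = 1.306 V

Final answer: 1.306 V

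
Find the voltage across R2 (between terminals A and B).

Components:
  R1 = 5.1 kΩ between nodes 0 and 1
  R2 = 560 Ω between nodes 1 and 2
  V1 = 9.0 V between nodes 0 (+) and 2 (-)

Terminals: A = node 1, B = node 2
R1 and R2 are in series across V1 (node 0 → node 1 → node 2), and the output A–B is taken across R2, so this is a voltage divider.
Series current: I = V1/(R1 + R2) = 9/(5100 + 560) = 9/5660 = 0.00159 A
V_R2 = I × R2 = V1 × R2/(R1 + R2) = 9 × 560/5660 = 0.8905 V

Final answer: 0.8905 V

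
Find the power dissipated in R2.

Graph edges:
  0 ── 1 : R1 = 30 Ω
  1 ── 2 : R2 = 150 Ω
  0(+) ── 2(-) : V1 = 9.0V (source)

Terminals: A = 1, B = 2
Nodal analysis, taking node 2 as the 0 V reference.
Source V1 fixes V_0 = 9 V.
KCL at each unknown node (sum of currents leaving = 0; resistances in Ω):
  Node 1: (V_1 - 9)/30 + (V_1 - 0)/150 = 0
Collecting terms: 0.04 × V_1 = 0.3  =>  V_1 = 7.5 V
I_R2 = (V_1 - V_2)/R2 = (7.5 - 0)/150 = 0.05 A
P_R2 = I_R2² × R2 = (0.05)² × 150 = 0.375 W

Final answer: 0.375 W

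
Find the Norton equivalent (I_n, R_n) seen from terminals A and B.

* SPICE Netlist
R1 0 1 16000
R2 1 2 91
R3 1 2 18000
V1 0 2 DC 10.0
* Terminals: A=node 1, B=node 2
Find the Thévenin equivalent first; then I_n = V_th/R_th and R_n = R_th.
Step 1 — V_th is the open-circuit voltage V_A - V_B (nothing connected across the terminals).
Nodal analysis, taking node 2 as the 0 V reference.
Source V1 fixes V_0 = 10 V.
KCL at each unknown node (sum of currents leaving = 0; resistances in Ω):
  Node 1: (V_1 - 10)/16000 + (V_1 - 0)/91 + (V_1 - 0)/18000 = 0
Collecting terms: 0.01111 × V_1 = 0.000625  =>  V_1 = 0.05627 V
V_th = V_1 - V_2 = 0.05627 - 0 = 0.05627 V
Step 2 — R_th: zero the source — replace V1 by a short circuit (node 2 merges into node 0) — and find the resistance seen between A (node 1) and B (node 0).
Reduce the network between node 1 (A) and node 0 (B) by series/parallel combination:
  Rp1 = R1 ‖ R2 ‖ R3 (parallel, all between nodes 0 and 1) = 1/(1/16000 + 1/91 + 1/18000) = 90.03 Ω
R_th = 90.03 Ω
I_n = V_th/R_th = 0.05627/90.03 = 0.000625 A, and R_n = R_th = 90.03 Ω

Final answer: I_n = 0.000625 A, R_n = 90.03 Ω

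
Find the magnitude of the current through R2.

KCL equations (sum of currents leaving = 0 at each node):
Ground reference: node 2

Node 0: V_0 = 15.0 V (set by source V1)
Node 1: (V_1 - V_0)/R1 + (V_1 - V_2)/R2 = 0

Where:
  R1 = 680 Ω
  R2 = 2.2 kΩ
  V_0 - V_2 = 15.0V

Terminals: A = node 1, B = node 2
Nodal analysis, taking node 2 as the 0 V reference.
Source V1 fixes V_0 = 15 V.
KCL at each unknown node (sum of currents leaving = 0; resistances in Ω):
  Node 1: (V_1 - 15)/680 + (V_1 - 0)/2200 = 0
Collecting terms: 0.001925 × V_1 = 0.02206  =>  V_1 = 11.46 V
I_R2 = (V_1 - V_2)/R2 = (11.46 - 0)/2200 = 0.005208 A
|I_R2| = 0.005208 A

Final answer: |I_R2| = 0.005208 A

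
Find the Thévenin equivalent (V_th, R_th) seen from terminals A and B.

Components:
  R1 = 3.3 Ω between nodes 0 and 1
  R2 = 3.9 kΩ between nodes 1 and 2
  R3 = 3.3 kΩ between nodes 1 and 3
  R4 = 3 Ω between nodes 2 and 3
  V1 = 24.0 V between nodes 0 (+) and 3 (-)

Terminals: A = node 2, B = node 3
Step 1 — V_th is the open-circuit voltage V_A - V_B (nothing connected across the terminals).
Nodal analysis, taking node 3 as the 0 V reference.
Source V1 fixes V_0 = 24 V.
KCL at each unknown node (sum of currents leaving = 0; resistances in Ω):
  Node 1: (V_1 - 24)/3.3 + (V_1 - V_2)/3900 + (V_1 - 0)/3300 = 0
  Node 2: (V_2 - V_1)/3900 + (V_2 - 0)/3 = 0
Collecting terms (coefficients in siemens):
  0.3036·V_1 - 0.0002564·V_2 = 7.273
  0.3336·V_2 - 0.0002564·V_1 = 0
Determinant D = (0.3036)(0.3336) - (-0.0002564)(-0.0002564) = 0.1013
V_1 = [(7.273)(0.3336) - (-0.0002564)(0)]/D = 23.96 V
V_2 = [(0.3036)(0) - (7.273)(-0.0002564)]/D = 0.01841 V
V_th = V_2 - V_3 = 0.01841 - 0 = 0.01841 V
Step 2 — R_th: zero the source — replace V1 by a short circuit (node 3 merges into node 0) — and find the resistance seen between A (node 2) and B (node 0).
Reduce the network between node 2 (A) and node 0 (B) by series/parallel combination:
  Rp1 = R1 ‖ R3 (parallel, both between nodes 0 and 1) = 1/(1/3.3 + 1/3300) = 3.297 Ω
  Rs1 = R2 + Rp1 (series, joined only at node 1) = 3900 + 3.297 = 3903 Ω
  Rp2 = R4 ‖ Rs1 (parallel, both between nodes 0 and 2) = 1/(1/3 + 1/3903) = 2.998 Ω
R_th = 2.998 Ω

Final answer: V_th = 0.01841 V, R_th = 2.998 Ω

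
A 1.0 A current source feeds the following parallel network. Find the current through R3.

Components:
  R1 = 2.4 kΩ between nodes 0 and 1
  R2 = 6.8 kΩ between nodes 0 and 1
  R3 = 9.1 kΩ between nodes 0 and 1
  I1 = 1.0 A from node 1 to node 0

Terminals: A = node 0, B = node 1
All resistors sit directly between nodes 0 and 1, so they are in parallel and share one voltage V; the full source current 1 A splits among them.
1/R_par = 1/2400 + 1/6800 + 1/9100 = 0.0006736 S  =>  R_par = 1485 Ω
V = I × R_par = 1 × 1485 = 1485 V
I_R3 = V/R3 = 1485/9100 = 0.1631 A

Final answer: 0.1631 A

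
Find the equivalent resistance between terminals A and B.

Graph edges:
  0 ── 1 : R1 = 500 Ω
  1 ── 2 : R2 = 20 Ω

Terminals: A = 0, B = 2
Reduce the network between node 0 (A) and node 2 (B) by series/parallel combination:
  Rs1 = R1 + R2 (series, joined only at node 1) = 500 + 20 = 520 Ω
R_eq = 520 Ω

Final answer: 520 Ω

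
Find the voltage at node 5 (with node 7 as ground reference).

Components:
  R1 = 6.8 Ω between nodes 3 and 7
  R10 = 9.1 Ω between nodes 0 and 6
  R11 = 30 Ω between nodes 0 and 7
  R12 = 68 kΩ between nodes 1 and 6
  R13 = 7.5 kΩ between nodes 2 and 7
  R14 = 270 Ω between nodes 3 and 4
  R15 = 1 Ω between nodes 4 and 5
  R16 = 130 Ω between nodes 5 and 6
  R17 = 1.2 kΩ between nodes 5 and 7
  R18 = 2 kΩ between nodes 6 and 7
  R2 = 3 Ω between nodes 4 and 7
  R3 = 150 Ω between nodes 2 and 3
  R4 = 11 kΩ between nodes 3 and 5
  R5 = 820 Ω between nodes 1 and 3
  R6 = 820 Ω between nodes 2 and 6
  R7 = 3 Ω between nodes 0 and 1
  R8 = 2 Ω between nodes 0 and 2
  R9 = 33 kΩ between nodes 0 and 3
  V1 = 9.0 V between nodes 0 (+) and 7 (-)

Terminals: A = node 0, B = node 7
Nodal analysis, taking node 7 as the 0 V reference.
Source V1 fixes V_0 = 9 V.
KCL at each unknown node (sum of currents leaving = 0; resistances in Ω):
  Node 1: (V_1 - V_3)/820 + (V_1 - 9)/3 + (V_1 - V_6)/68000 = 0
  Node 2: (V_2 - V_3)/150 + (V_2 - V_6)/820 + (V_2 - 9)/2 + (V_2 - 0)/7500 = 0
  Node 3: (V_3 - 0)/6.8 + (V_3 - V_2)/150 + (V_3 - V_5)/11000 + (V_3 - V_1)/820 + (V_3 - 9)/33000 + (V_3 - V_4)/270 = 0
  Node 4: (V_4 - 0)/3 + (V_4 - V_3)/270 + (V_4 - V_5)/1 = 0
  Node 5: (V_5 - V_3)/11000 + (V_5 - V_4)/1 + (V_5 - V_6)/130 + (V_5 - 0)/1200 = 0
  Node 6: (V_6 - V_2)/820 + (V_6 - 9)/9.1 + (V_6 - V_1)/68000 + (V_6 - V_5)/130 + (V_6 - 0)/2000 = 0
Collecting terms (coefficients in siemens):
  0.3346·V_1 - 0.00122·V_3 - 0.00001471·V_6 = 3
  0.508·V_2 - 0.006667·V_3 - 0.00122·V_6 = 4.5
  0.1588·V_3 - 0.00122·V_1 - 0.006667·V_2 - 0.003704·V_4 - 0.00009091·V_5 = 0.0002727
  1.337·V_4 - 0.003704·V_3 - 1·V_5 = 0
  1.009·V_5 - 0.00009091·V_3 - 1·V_4 - 0.007692·V_6 = 0
  0.1193·V_6 - 0.00001471·V_1 - 0.00122·V_2 - 0.007692·V_5 = 0.989
Solving these 6 simultaneous equations (Gaussian elimination) gives:
  V_1 = 8.969 V, V_2 = 8.884 V, V_3 = 0.4482 V, V_4 = 0.1902 V
  V_5 = 0.2527 V, V_6 = 8.397 V
The requested potential is V_5 = 0.2527 V.

Final answer: V_5 = 0.2527 V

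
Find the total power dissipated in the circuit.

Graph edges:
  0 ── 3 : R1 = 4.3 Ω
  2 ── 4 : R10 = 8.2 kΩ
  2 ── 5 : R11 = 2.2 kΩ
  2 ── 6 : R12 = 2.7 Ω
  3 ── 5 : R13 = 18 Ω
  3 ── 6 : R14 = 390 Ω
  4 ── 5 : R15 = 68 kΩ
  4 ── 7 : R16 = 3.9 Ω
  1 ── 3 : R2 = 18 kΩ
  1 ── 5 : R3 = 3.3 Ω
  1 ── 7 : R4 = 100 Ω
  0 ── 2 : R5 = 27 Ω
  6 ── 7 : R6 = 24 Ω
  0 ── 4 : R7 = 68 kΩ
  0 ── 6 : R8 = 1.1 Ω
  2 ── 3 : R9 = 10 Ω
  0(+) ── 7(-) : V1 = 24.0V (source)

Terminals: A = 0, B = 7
Nodal analysis, taking node 7 as the 0 V reference.
Source V1 fixes V_0 = 24 V.
KCL at each unknown node (sum of currents leaving = 0; resistances in Ω):
  Node 1: (V_1 - V_3)/18000 + (V_1 - V_5)/3.3 + (V_1 - 0)/100 = 0
  Node 2: (V_2 - 24)/27 + (V_2 - V_3)/10 + (V_2 - V_4)/8200 + (V_2 - V_5)/2200 + (V_2 - V_6)/2.7 = 0
  Node 3: (V_3 - 24)/4.3 + (V_3 - V_1)/18000 + (V_3 - V_2)/10 + (V_3 - V_5)/18 + (V_3 - V_6)/390 = 0
  Node 4: (V_4 - 24)/68000 + (V_4 - V_2)/8200 + (V_4 - V_5)/68000 + (V_4 - 0)/3.9 = 0
  Node 5: (V_5 - V_1)/3.3 + (V_5 - V_2)/2200 + (V_5 - V_3)/18 + (V_5 - V_4)/68000 = 0
  Node 6: (V_6 - 0)/24 + (V_6 - 24)/1.1 + (V_6 - V_2)/2.7 + (V_6 - V_3)/390 = 0
Collecting terms (coefficients in siemens):
  0.3131·V_1 - 0.00005556·V_3 - 0.303·V_5 = 0
  0.508·V_2 - 0.1·V_3 - 0.000122·V_4 - 0.0004545·V_5 - 0.3704·V_6 = 0.8889
  0.3907·V_3 - 0.00005556·V_1 - 0.1·V_2 - 0.05556·V_5 - 0.002564·V_6 = 5.581
  0.2566·V_4 - 0.000122·V_2 - 0.00001471·V_5 = 0.0003529
  0.3591·V_5 - 0.303·V_1 - 0.0004545·V_2 - 0.05556·V_3 - 0.00001471·V_4 = 0
  1.324·V_6 - 0.3704·V_2 - 0.002564·V_3 = 21.82
Solving these 6 simultaneous equations (Gaussian elimination) gives:
  V_1 = 19.11 V, V_2 = 23.08 V, V_3 = 23.15 V, V_4 = 0.01348 V
  V_5 = 19.74 V, V_6 = 22.99 V
Power in each resistor, P = (ΔV)²/R:
  P_R1 = (24 - 23.15)²/4.3 = 0.167 W
  P_R2 = (19.11 - 23.15)²/18000 = 0.0009083 W
  P_R3 = (19.11 - 19.74)²/3.3 = 0.1202 W
  P_R4 = (19.11 - 0)²/100 = 3.652 W
  P_R5 = (24 - 23.08)²/27 = 0.03101 W
  P_R6 = (22.99 - 0)²/24 = 22.02 W
  P_R7 = (24 - 0.01348)²/68000 = 0.008461 W
  P_R8 = (24 - 22.99)²/1.1 = 0.9331 W
  P_R9 = (23.08 - 23.15)²/10 = 0.0004584 W
  P_R10 = (23.08 - 0.01348)²/8200 = 0.06491 W
  P_R11 = (23.08 - 19.74)²/2200 = 0.005088 W
  P_R12 = (23.08 - 22.99)²/2.7 = 0.003563 W
  P_R13 = (23.15 - 19.74)²/18 = 0.6473 W
  P_R14 = (23.15 - 22.99)²/390 = 0.00007048 W
  P_R15 = (0.01348 - 19.74)²/68000 = 0.005722 W
  P_R16 = (0.01348 - 0)²/3.9 = 0.00004659 W
P_total = P_R1 + P_R2 + P_R3 + P_R4 + P_R5 + P_R6 + P_R7 + P_R8 + P_R9 + P_R10 + P_R11 + P_R12 + P_R13 + P_R14 + P_R15 + P_R16 = 27.66 W

Final answer: 27.66 W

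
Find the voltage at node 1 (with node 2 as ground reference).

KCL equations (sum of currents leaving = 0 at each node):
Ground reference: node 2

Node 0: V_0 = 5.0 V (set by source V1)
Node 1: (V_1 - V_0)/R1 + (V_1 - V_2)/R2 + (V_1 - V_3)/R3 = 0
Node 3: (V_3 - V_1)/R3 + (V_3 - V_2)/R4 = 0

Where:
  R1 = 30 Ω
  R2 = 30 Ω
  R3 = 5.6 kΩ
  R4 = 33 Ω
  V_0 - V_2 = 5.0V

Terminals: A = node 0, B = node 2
Nodal analysis, taking node 2 as the 0 V reference.
Source V1 fixes V_0 = 5 V.
KCL at each unknown node (sum of currents leaving = 0; resistances in Ω):
  Node 1: (V_1 - 5)/30 + (V_1 - 0)/30 + (V_1 - V_3)/5600 = 0
  Node 3: (V_3 - V_1)/5600 + (V_3 - 0)/33 = 0
Collecting terms (coefficients in siemens):
  0.06685·V_1 - 0.0001786·V_3 = 0.1667
  0.03048·V_3 - 0.0001786·V_1 = 0
Determinant D = (0.06685)(0.03048) - (-0.0001786)(-0.0001786) = 0.002038
V_1 = [(0.1667)(0.03048) - (-0.0001786)(0)]/D = 2.493 V
V_3 = [(0.06685)(0) - (0.1667)(-0.0001786)]/D = 0.01461 V
The requested potential is V_1 = 2.493 V.

Final answer: V_1 = 2.493 V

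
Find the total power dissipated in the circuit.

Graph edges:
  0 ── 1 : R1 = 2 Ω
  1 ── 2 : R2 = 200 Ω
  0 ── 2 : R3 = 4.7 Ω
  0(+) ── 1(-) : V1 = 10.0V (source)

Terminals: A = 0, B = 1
Nodal analysis, taking node 1 as the 0 V reference.
Source V1 fixes V_0 = 10 V.
KCL at each unknown node (sum of currents leaving = 0; resistances in Ω):
  Node 2: (V_2 - 0)/200 + (V_2 - 10)/4.7 = 0
Collecting terms: 0.2178 × V_2 = 2.128  =>  V_2 = 9.77 V
Power in each resistor, P = (ΔV)²/R:
  P_R1 = (10 - 0)²/2 = 50 W
  P_R2 = (0 - 9.77)²/200 = 0.4773 W
  P_R3 = (10 - 9.77)²/4.7 = 0.01122 W
P_total = P_R1 + P_R2 + P_R3 = 50.49 W

Final answer: 50.49 W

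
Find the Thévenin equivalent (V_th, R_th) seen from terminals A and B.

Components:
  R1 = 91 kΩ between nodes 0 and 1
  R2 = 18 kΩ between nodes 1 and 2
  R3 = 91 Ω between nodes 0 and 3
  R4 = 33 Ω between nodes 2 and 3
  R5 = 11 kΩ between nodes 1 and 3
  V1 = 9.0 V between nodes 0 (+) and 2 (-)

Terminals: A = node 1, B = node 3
Step 1 — V_th is the open-circuit voltage V_A - V_B (nothing connected across the terminals).
Nodal analysis, taking node 2 as the 0 V reference.
Source V1 fixes V_0 = 9 V.
KCL at each unknown node (sum of currents leaving = 0; resistances in Ω):
  Node 1: (V_1 - 9)/91000 + (V_1 - 0)/18000 + (V_1 - V_3)/11000 = 0
  Node 3: (V_3 - 9)/91 + (V_3 - 0)/33 + (V_3 - V_1)/11000 = 0
Collecting terms (coefficients in siemens):
  0.0001575·V_1 - 0.00009091·V_3 = 0.0000989
  0.04138·V_3 - 0.00009091·V_1 = 0.0989
Determinant D = (0.0001575)(0.04138) - (-0.00009091)(-0.00009091) = 0.000006508
V_1 = [(0.0000989)(0.04138) - (-0.00009091)(0.0989)]/D = 2.011 V
V_3 = [(0.0001575)(0.0989) - (0.0000989)(-0.00009091)]/D = 2.394 V
V_th = V_1 - V_3 = 2.011 - 2.394 = -0.3838 V
Step 2 — R_th: zero the source — replace V1 by a short circuit (node 2 merges into node 0) — and find the resistance seen between A (node 1) and B (node 3).
Reduce the network between node 1 (A) and node 3 (B) by series/parallel combination:
  Rp1 = R1 ‖ R2 (parallel, both between nodes 0 and 1) = 1/(1/91000 + 1/18000) = 15030 Ω
  Rp2 = R3 ‖ R4 (parallel, both between nodes 0 and 3) = 1/(1/91 + 1/33) = 24.22 Ω
  Rs1 = Rp1 + Rp2 (series, joined only at node 0) = 15030 + 24.22 = 15050 Ω
  Rp3 = R5 ‖ Rs1 (parallel, both between nodes 1 and 3) = 1/(1/11000 + 1/15050) = 6355 Ω
R_th = 6.355 kΩ

Final answer: V_th = -0.3838 V, R_th = 6.355 kΩ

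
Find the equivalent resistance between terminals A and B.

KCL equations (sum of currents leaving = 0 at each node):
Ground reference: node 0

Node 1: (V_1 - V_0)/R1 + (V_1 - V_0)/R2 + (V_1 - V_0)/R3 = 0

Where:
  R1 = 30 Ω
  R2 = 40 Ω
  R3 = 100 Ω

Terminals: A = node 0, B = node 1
Reduce the network between node 0 (A) and node 1 (B) by series/parallel combination:
  Rp1 = R1 ‖ R2 ‖ R3 (parallel, all between nodes 0 and 1) = 1/(1/30 + 1/40 + 1/100) = 14.63 Ω
R_eq = 14.63 Ω

Final answer: 14.63 Ω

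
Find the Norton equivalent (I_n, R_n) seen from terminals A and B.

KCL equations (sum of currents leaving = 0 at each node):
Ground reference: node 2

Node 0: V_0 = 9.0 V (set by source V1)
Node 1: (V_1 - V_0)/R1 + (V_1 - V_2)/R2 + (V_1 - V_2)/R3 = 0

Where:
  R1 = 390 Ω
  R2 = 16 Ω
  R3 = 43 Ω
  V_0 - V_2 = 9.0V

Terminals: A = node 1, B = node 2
Find the Thévenin equivalent first; then I_n = V_th/R_th and R_n = R_th.
Step 1 — V_th is the open-circuit voltage V_A - V_B (nothing connected across the terminals).
Nodal analysis, taking node 2 as the 0 V reference.
Source V1 fixes V_0 = 9 V.
KCL at each unknown node (sum of currents leaving = 0; resistances in Ω):
  Node 1: (V_1 - 9)/390 + (V_1 - 0)/16 + (V_1 - 0)/43 = 0
Collecting terms: 0.08832 × V_1 = 0.02308  =>  V_1 = 0.2613 V
V_th = V_1 - V_2 = 0.2613 - 0 = 0.2613 V
Step 2 — R_th: zero the source — replace V1 by a short circuit (node 2 merges into node 0) — and find the resistance seen between A (node 1) and B (node 0).
Reduce the network between node 1 (A) and node 0 (B) by series/parallel combination:
  Rp1 = R1 ‖ R2 ‖ R3 (parallel, all between nodes 0 and 1) = 1/(1/390 + 1/16 + 1/43) = 11.32 Ω
R_th = 11.32 Ω
I_n = V_th/R_th = 0.2613/11.32 = 0.02308 A, and R_n = R_th = 11.32 Ω

Final answer: I_n = 0.02308 A, R_n = 11.32 Ω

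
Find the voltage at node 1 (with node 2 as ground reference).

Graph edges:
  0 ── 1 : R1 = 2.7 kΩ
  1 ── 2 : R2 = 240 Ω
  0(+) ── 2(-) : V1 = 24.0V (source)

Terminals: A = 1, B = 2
Nodal analysis, taking node 2 as the 0 V reference.
Source V1 fixes V_0 = 24 V.
KCL at each unknown node (sum of currents leaving = 0; resistances in Ω):
  Node 1: (V_1 - 24)/2700 + (V_1 - 0)/240 = 0
Collecting terms: 0.004537 × V_1 = 0.008889  =>  V_1 = 1.959 V
The requested potential is V_1 = 1.959 V.

Final answer: V_1 = 1.959 V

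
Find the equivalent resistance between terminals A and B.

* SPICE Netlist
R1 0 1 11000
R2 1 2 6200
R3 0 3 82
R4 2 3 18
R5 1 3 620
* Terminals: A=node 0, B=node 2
The network is not a plain series/parallel combination. Inject a 1 A test current into terminal A (node 0) and return it from terminal B (node 2); then R_eq = V_A / (1 A).
Nodal analysis, taking node 2 as the 0 V reference.
Current source I_test pushes 1 A into node 0 and draws it out of node 2.
KCL at each unknown node (sum of currents leaving = 0; resistances in Ω):
  Node 0: (V_0 - V_1)/11000 + (V_0 - V_3)/82 - 1 = 0
  Node 1: (V_1 - V_0)/11000 + (V_1 - 0)/6200 + (V_1 - V_3)/620 = 0
  Node 3: (V_3 - V_0)/82 + (V_3 - V_1)/620 + (V_3 - 0)/18 = 0
Collecting terms (coefficients in siemens):
  0.01229·V_0 - 0.00009091·V_1 - 0.0122·V_3 = 1
  0.001865·V_1 - 0.00009091·V_0 - 0.001613·V_3 = 0
  0.06936·V_3 - 0.0122·V_0 - 0.001613·V_1 = 0
Solving these 3 simultaneous equations (Gaussian elimination) gives:
  V_0 = 99.35 V, V_1 = 20.36 V, V_3 = 17.94 V
R_eq = V_0 / 1 A = 99.35 Ω

Final answer: 99.35 Ω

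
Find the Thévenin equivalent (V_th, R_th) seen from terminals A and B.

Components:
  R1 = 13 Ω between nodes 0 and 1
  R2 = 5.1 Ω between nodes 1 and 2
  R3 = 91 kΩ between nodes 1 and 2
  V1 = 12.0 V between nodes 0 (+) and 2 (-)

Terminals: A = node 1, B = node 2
Step 1 — V_th is the open-circuit voltage V_A - V_B (nothing connected across the terminals).
Nodal analysis, taking node 2 as the 0 V reference.
Source V1 fixes V_0 = 12 V.
KCL at each unknown node (sum of currents leaving = 0; resistances in Ω):
  Node 1: (V_1 - 12)/13 + (V_1 - 0)/5.1 + (V_1 - 0)/91000 = 0
Collecting terms: 0.273 × V_1 = 0.9231  =>  V_1 = 3.381 V
V_th = V_1 - V_2 = 3.381 - 0 = 3.381 V
Step 2 — R_th: zero the source — replace V1 by a short circuit (node 2 merges into node 0) — and find the resistance seen between A (node 1) and B (node 0).
Reduce the network between node 1 (A) and node 0 (B) by series/parallel combination:
  Rp1 = R1 ‖ R2 ‖ R3 (parallel, all between nodes 0 and 1) = 1/(1/13 + 1/5.1 + 1/91000) = 3.663 Ω
R_th = 3.663 Ω

Final answer: V_th = 3.381 V, R_th = 3.663 Ω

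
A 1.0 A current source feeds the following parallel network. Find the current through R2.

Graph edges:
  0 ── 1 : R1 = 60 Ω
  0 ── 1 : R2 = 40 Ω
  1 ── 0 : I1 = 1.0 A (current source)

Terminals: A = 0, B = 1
All resistors sit directly between nodes 0 and 1, so they are in parallel and share one voltage V; the full source current 1 A splits among them.
1/R_par = 1/60 + 1/40 = 0.04167 S  =>  R_par = 24 Ω
V = I × R_par = 1 × 24 = 24 V
I_R2 = V/R2 = 24/40 = 0.6 A

Final answer: 0.6 A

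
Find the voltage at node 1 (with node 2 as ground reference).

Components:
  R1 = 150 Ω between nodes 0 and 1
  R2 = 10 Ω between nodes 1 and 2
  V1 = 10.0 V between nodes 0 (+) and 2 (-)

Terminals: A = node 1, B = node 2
Nodal analysis, taking node 2 as the 0 V reference.
Source V1 fixes V_0 = 10 V.
KCL at each unknown node (sum of currents leaving = 0; resistances in Ω):
  Node 1: (V_1 - 10)/150 + (V_1 - 0)/10 = 0
Collecting terms: 0.1067 × V_1 = 0.06667  =>  V_1 = 0.625 V
The requested potential is V_1 = 0.625 V.

Final answer: V_1 = 0.625 V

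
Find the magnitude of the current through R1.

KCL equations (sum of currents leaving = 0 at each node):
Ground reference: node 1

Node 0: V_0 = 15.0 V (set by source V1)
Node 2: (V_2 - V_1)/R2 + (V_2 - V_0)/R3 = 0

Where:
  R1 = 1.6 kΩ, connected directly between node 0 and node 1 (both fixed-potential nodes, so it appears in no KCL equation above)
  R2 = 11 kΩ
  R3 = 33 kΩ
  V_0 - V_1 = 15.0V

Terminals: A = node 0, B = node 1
Nodal analysis, taking node 1 as the 0 V reference.
Source V1 fixes V_0 = 15 V.
KCL at each unknown node (sum of currents leaving = 0; resistances in Ω):
  Node 2: (V_2 - 0)/11000 + (V_2 - 15)/33000 = 0
Collecting terms: 0.0001212 × V_2 = 0.0004545  =>  V_2 = 3.75 V
I_R1 = (V_0 - V_1)/R1 = (15 - 0)/1600 = 0.009375 A
|I_R1| = 0.009375 A

Final answer: |I_R1| = 0.009375 A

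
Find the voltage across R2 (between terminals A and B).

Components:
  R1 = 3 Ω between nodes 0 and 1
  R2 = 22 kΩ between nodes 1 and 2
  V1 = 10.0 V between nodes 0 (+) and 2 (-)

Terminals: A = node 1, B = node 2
R1 and R2 are in series across V1 (node 0 → node 1 → node 2), and the output A–B is taken across R2, so this is a voltage divider.
Series current: I = V1/(R1 + R2) = 10/(3 + 22000) = 10/22000 = 0.0004545 A
V_R2 = I × R2 = V1 × R2/(R1 + R2) = 10 × 22000/22000 = 9.999 V

Final answer: 9.999 V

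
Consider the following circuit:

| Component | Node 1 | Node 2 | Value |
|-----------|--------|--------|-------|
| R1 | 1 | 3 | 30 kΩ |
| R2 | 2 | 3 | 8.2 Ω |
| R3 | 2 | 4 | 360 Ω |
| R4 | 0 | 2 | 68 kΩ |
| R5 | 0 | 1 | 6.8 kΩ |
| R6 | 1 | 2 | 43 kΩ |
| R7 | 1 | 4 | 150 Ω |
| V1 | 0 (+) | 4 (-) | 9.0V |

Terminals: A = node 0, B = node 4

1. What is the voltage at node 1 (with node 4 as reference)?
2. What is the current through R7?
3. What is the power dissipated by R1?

Nodal analysis, taking node 4 as the 0 V reference.
Source V1 fixes V_0 = 9 V.
KCL at each unknown node (sum of currents leaving = 0; resistances in Ω):
  Node 1: (V_1 - V_3)/30000 + (V_1 - 9)/6800 + (V_1 - V_2)/43000 + (V_1 - 0)/150 = 0
  Node 2: (V_2 - V_3)/8.2 + (V_2 - 0)/360 + (V_2 - 9)/68000 + (V_2 - V_1)/43000 = 0
  Node 3: (V_3 - V_1)/30000 + (V_3 - V_2)/8.2 = 0
Collecting terms (coefficients in siemens):
  0.00687·V_1 - 0.00002326·V_2 - 0.00003333·V_3 = 0.001324
  0.1248·V_2 - 0.00002326·V_1 - 0.122·V_3 = 0.0001324
  0.122·V_3 - 0.00003333·V_1 - 0.122·V_2 = 0
Solving these 3 simultaneous equations (Gaussian elimination) gives:
  V_1 = 0.1931 V, V_2 = 0.05029 V, V_3 = 0.05033 V
Part 1:
  Read off the nodal solution: V_1 = 0.1931 V
Part 2:
  I_R7 = (V_1 - V_4)/R7 = (0.1931 - 0)/150 = 0.001287 A
  Magnitude: I_R7 = 0.001287 A
Part 3:
  I_R1 = (V_1 - V_3)/R1 = (0.1931 - 0.05033)/30000 = 0.000004758 A
  P_R1 = I_R1² × R1 = (0.000004758)² × 30000 = 0.0000006791 W

Final answers:
1. V_1 = 0.1931 V
2. I_R7 = 0.001287 A
3. P_R1 = 6.791e-07 W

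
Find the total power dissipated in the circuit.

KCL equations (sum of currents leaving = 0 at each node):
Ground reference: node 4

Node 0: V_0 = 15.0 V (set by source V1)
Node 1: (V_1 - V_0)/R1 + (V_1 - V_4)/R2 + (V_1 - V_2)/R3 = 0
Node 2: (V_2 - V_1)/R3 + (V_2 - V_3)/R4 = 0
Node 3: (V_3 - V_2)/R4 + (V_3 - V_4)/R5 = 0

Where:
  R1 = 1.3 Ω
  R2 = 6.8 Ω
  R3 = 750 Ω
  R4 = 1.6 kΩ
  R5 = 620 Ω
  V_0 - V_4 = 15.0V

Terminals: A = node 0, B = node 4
Nodal analysis, taking node 4 as the 0 V reference.
Source V1 fixes V_0 = 15 V.
KCL at each unknown node (sum of currents leaving = 0; resistances in Ω):
  Node 1: (V_1 - 15)/1.3 + (V_1 - 0)/6.8 + (V_1 - V_2)/750 = 0
  Node 2: (V_2 - V_1)/750 + (V_2 - V_3)/1600 = 0
  Node 3: (V_3 - V_2)/1600 + (V_3 - 0)/620 = 0
Collecting terms (coefficients in siemens):
  0.9176·V_1 - 0.001333·V_2 = 11.54
  0.001958·V_2 - 0.001333·V_1 - 0.000625·V_3 = 0
  0.002238·V_3 - 0.000625·V_2 = 0
Solving these 3 simultaneous equations (Gaussian elimination) gives:
  V_1 = 12.59 V, V_2 = 9.409 V, V_3 = 2.628 V
Power in each resistor, P = (ΔV)²/R:
  P_R1 = (15 - 12.59)²/1.3 = 4.475 W
  P_R2 = (12.59 - 0)²/6.8 = 23.3 W
  P_R3 = (12.59 - 9.409)²/750 = 0.01347 W
  P_R4 = (9.409 - 2.628)²/1600 = 0.02874 W
  P_R5 = (2.628 - 0)²/620 = 0.01114 W
P_total = P_R1 + P_R2 + P_R3 + P_R4 + P_R5 = 27.83 W

Final answer: 27.83 W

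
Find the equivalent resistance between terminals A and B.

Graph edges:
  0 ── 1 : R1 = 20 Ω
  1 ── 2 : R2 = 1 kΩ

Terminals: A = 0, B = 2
Reduce the network between node 0 (A) and node 2 (B) by series/parallel combination:
  Rs1 = R1 + R2 (series, joined only at node 1) = 20 + 1000 = 1020 Ω
R_eq = 1.02 kΩ

Final answer: 1.02 kΩ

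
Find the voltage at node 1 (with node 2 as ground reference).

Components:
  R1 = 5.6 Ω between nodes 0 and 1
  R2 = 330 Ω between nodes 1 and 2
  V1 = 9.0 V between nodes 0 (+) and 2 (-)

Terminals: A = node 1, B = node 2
Nodal analysis, taking node 2 as the 0 V reference.
Source V1 fixes V_0 = 9 V.
KCL at each unknown node (sum of currents leaving = 0; resistances in Ω):
  Node 1: (V_1 - 9)/5.6 + (V_1 - 0)/330 = 0
Collecting terms: 0.1816 × V_1 = 1.607  =>  V_1 = 8.85 V
The requested potential is V_1 = 8.85 V.

Final answer: V_1 = 8.85 V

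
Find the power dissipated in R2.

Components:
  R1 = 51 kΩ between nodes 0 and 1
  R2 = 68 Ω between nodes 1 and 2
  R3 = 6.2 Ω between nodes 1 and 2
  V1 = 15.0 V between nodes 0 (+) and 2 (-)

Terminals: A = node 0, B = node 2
Nodal analysis, taking node 2 as the 0 V reference.
Source V1 fixes V_0 = 15 V.
KCL at each unknown node (sum of currents leaving = 0; resistances in Ω):
  Node 1: (V_1 - 15)/51000 + (V_1 - 0)/68 + (V_1 - 0)/6.2 = 0
Collecting terms: 0.176 × V_1 = 0.0002941  =>  V_1 = 0.001671 V
I_R2 = (V_1 - V_2)/R2 = (0.001671 - 0)/68 = 0.00002457 A
P_R2 = I_R2² × R2 = (0.00002457)² × 68 = 0.00000004106 W

Final answer: 4.106e-08 W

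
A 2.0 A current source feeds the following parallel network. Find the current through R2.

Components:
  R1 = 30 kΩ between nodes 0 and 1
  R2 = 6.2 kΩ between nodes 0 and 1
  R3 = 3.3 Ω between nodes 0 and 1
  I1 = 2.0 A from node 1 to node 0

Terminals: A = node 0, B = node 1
All resistors sit directly between nodes 0 and 1, so they are in parallel and share one voltage V; the full source current 2 A splits among them.
1/R_par = 1/30000 + 1/6200 + 1/3.3 = 0.3032 S  =>  R_par = 3.298 Ω
V = I × R_par = 2 × 3.298 = 6.596 V
I_R2 = V/R2 = 6.596/6200 = 0.001064 A

Final answer: 0.001064 A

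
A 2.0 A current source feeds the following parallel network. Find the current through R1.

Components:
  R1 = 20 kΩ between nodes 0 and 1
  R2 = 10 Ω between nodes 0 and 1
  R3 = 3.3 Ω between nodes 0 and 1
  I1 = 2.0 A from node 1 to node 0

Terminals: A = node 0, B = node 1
All resistors sit directly between nodes 0 and 1, so they are in parallel and share one voltage V; the full source current 2 A splits among them.
1/R_par = 1/20000 + 1/10 + 1/3.3 = 0.4031 S  =>  R_par = 2.481 Ω
V = I × R_par = 2 × 2.481 = 4.962 V
I_R1 = V/R1 = 4.962/20000 = 0.0002481 A

Final answer: 0.0002481 A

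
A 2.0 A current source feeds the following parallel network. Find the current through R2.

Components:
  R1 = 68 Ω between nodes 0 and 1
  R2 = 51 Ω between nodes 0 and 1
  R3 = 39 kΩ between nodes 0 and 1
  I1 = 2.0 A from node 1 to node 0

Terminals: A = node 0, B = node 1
All resistors sit directly between nodes 0 and 1, so they are in parallel and share one voltage V; the full source current 2 A splits among them.
1/R_par = 1/68 + 1/51 + 1/39000 = 0.03434 S  =>  R_par = 29.12 Ω
V = I × R_par = 2 × 29.12 = 58.24 V
I_R2 = V/R2 = 58.24/51 = 1.142 A

Final answer: 1.142 A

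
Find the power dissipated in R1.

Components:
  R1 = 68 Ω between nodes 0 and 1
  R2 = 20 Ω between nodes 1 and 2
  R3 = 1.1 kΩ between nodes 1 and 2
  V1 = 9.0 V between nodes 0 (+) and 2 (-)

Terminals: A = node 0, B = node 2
Nodal analysis, taking node 2 as the 0 V reference.
Source V1 fixes V_0 = 9 V.
KCL at each unknown node (sum of currents leaving = 0; resistances in Ω):
  Node 1: (V_1 - 9)/68 + (V_1 - 0)/20 + (V_1 - 0)/1100 = 0
Collecting terms: 0.06561 × V_1 = 0.1324  =>  V_1 = 2.017 V
I_R1 = (V_0 - V_1)/R1 = (9 - 2.017)/68 = 0.1027 A
P_R1 = I_R1² × R1 = (0.1027)² × 68 = 0.7171 W

Final answer: 0.7171 W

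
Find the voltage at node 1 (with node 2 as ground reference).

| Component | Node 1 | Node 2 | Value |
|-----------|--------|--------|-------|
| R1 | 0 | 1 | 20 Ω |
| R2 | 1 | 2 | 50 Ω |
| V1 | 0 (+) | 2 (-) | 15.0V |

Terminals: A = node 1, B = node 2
Nodal analysis, taking node 2 as the 0 V reference.
Source V1 fixes V_0 = 15 V.
KCL at each unknown node (sum of currents leaving = 0; resistances in Ω):
  Node 1: (V_1 - 15)/20 + (V_1 - 0)/50 = 0
Collecting terms: 0.07 × V_1 = 0.75  =>  V_1 = 10.71 V
The requested potential is V_1 = 10.71 V.

Final answer: V_1 = 10.71 V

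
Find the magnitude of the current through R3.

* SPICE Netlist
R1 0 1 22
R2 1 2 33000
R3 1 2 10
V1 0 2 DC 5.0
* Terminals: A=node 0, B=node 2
Nodal analysis, taking node 2 as the 0 V reference.
Source V1 fixes V_0 = 5 V.
KCL at each unknown node (sum of currents leaving = 0; resistances in Ω):
  Node 1: (V_1 - 5)/22 + (V_1 - 0)/33000 + (V_1 - 0)/10 = 0
Collecting terms: 0.1455 × V_1 = 0.2273  =>  V_1 = 1.562 V
I_R3 = (V_1 - V_2)/R3 = (1.562 - 0)/10 = 0.1562 A
|I_R3| = 0.1562 A

Final answer: |I_R3| = 0.1562 A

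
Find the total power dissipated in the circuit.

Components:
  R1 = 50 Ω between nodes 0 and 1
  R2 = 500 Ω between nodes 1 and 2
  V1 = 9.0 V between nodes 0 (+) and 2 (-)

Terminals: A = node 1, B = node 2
Nodal analysis, taking node 2 as the 0 V reference.
Source V1 fixes V_0 = 9 V.
KCL at each unknown node (sum of currents leaving = 0; resistances in Ω):
  Node 1: (V_1 - 9)/50 + (V_1 - 0)/500 = 0
Collecting terms: 0.022 × V_1 = 0.18  =>  V_1 = 8.182 V
Power in each resistor, P = (ΔV)²/R:
  P_R1 = (9 - 8.182)²/50 = 0.01339 W
  P_R2 = (8.182 - 0)²/500 = 0.1339 W
P_total = P_R1 + P_R2 = 0.1473 W

Final answer: 0.1473 W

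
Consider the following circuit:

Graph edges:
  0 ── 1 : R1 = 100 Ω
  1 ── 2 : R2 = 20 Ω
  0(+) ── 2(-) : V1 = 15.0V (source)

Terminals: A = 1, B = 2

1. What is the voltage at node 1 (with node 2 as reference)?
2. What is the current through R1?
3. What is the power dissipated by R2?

Nodal analysis, taking node 2 as the 0 V reference.
Source V1 fixes V_0 = 15 V.
KCL at each unknown node (sum of currents leaving = 0; resistances in Ω):
  Node 1: (V_1 - 15)/100 + (V_1 - 0)/20 = 0
Collecting terms: 0.06 × V_1 = 0.15  =>  V_1 = 2.5 V
Part 1:
  Read off the nodal solution: V_1 = 2.5 V
Part 2:
  I_R1 = (V_0 - V_1)/R1 = (15 - 2.5)/100 = 0.125 A
  Magnitude: I_R1 = 0.125 A
Part 3:
  I_R2 = (V_1 - V_2)/R2 = (2.5 - 0)/20 = 0.125 A
  P_R2 = I_R2² × R2 = (0.125)² × 20 = 0.3125 W

Final answers:
1. V_1 = 2.5 V
2. I_R1 = 0.125 A
3. P_R2 = 0.3125 W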